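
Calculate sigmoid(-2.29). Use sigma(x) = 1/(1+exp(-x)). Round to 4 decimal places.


sigma(-2.29) = 1/(1+e^(2.29)) = 1/(1+9.874938) = 1/10.874938 = 0.0920.

0.0920


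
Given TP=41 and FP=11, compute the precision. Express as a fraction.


Precision = TP / (TP + FP) = 41 / 52 = 41/52.

41/52


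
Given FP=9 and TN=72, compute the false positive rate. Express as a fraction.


FPR = FP / (FP + TN) = 9 / 81 = 1/9.

1/9


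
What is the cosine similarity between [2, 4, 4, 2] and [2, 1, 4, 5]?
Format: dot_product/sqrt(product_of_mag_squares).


dot = 34. |a|^2 = 40, |b|^2 = 46. cos = 34/sqrt(1840).

34/sqrt(1840)


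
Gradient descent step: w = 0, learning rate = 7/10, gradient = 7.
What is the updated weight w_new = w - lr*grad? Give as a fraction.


w_new = 0 - 7/10 * 7 = 0 - 49/10 = -49/10.

-49/10


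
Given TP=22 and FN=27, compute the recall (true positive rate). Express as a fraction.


Recall = TP / (TP + FN) = 22 / 49 = 22/49.

22/49


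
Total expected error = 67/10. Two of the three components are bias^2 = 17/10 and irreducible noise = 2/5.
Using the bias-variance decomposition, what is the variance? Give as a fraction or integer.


Total error = bias^2 + variance + irreducible noise. So variance = 67/10 - 17/10 - 2/5 = 23/5.

23/5


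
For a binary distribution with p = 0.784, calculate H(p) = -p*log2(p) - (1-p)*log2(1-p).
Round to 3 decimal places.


H = -0.784*log2(0.784) - 0.216*log2(0.216) = 0.753.

0.753


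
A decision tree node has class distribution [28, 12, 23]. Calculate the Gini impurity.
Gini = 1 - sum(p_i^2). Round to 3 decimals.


Total = 63. Proportions: 28/63, 12/63, 23/63. sum(p_i^2) = 0.3671. Gini = 1 - 0.3671 = 0.6329, which rounds to 0.633.

0.633


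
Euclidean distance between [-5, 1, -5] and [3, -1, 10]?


d = sqrt(sum of squared differences). (-5-3)^2=64, (1--1)^2=4, (-5-10)^2=225. Sum = 293.

sqrt(293)


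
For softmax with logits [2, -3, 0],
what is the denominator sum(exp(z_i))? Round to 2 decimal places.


Denom = e^2=7.3891 + e^-3=0.0498 + e^0=1.0000. Sum = 8.4389, which rounds to 8.44.

8.44


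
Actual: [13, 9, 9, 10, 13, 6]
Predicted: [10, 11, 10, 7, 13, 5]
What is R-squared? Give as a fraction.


Mean(y) = 10. SS_res = 24. SS_tot = 36. R^2 = 1 - 24/(36) = 1/3.

1/3


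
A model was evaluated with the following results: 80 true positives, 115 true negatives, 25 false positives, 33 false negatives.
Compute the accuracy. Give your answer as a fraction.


Accuracy = (TP + TN) / (TP + TN + FP + FN) = (80 + 115) / 253 = 195/253.

195/253


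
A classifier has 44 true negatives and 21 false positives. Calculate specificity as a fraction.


Specificity = TN / (TN + FP) = 44 / 65 = 44/65.

44/65


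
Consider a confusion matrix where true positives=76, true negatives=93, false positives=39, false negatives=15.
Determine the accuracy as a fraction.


Accuracy = (TP + TN) / (TP + TN + FP + FN) = (76 + 93) / 223 = 169/223.

169/223


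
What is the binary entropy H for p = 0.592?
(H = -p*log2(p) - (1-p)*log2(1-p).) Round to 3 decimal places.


H = -0.592*log2(0.592) - 0.408*log2(0.408) = 0.975.

0.975


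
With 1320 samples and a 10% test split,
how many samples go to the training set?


Test set = 1320 * 10% = 132. Training set = 1320 - 132 = 1188.

1188


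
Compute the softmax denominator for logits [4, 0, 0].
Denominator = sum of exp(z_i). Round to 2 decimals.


Denom = e^4=54.5982 + e^0=1.0000 + e^0=1.0000. Sum = 56.5982, which rounds to 56.60.

56.60


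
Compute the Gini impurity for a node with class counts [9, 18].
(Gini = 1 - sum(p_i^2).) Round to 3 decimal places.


Total = 27. Proportions: 9/27, 18/27. sum(p_i^2) = 0.5556. Gini = 1 - 0.5556 = 0.4444, which rounds to 0.444.

0.444


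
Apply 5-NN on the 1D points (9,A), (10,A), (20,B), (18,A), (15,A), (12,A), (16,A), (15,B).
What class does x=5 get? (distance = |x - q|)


Distances: |9-5|=4, |10-5|=5, |20-5|=15, |18-5|=13, |15-5|=10, |12-5|=7, |16-5|=11, |15-5|=10. 5 nearest: (9,A), (10,A), (12,A), (15,A), (15,B). Counts: {'A': 4, 'B': 1}. Majority class: A.

A


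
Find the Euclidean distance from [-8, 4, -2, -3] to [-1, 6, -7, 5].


d = sqrt(sum of squared differences). (-8--1)^2=49, (4-6)^2=4, (-2--7)^2=25, (-3-5)^2=64. Sum = 142.

sqrt(142)


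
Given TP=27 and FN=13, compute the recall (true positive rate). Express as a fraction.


Recall = TP / (TP + FN) = 27 / 40 = 27/40.

27/40


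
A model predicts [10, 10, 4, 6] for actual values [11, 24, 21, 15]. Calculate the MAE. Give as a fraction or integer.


MAE = (1/4) * (|11-10|=1 + |24-10|=14 + |21-4|=17 + |15-6|=9). Sum = 41. MAE = 41/4.

41/4


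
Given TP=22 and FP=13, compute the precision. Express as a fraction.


Precision = TP / (TP + FP) = 22 / 35 = 22/35.

22/35


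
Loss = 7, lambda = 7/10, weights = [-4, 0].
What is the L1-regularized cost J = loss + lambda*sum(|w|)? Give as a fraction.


L1 norm = sum(|w|) = 4. J = 7 + 7/10 * 4 = 49/5.

49/5


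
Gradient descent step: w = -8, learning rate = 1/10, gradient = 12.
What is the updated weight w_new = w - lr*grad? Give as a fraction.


w_new = -8 - 1/10 * 12 = -8 - 6/5 = -46/5.

-46/5


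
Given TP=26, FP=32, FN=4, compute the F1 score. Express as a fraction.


Precision = 26/58 = 13/29. Recall = 26/30 = 13/15. F1 = 2*P*R/(P+R) = 13/22.

13/22


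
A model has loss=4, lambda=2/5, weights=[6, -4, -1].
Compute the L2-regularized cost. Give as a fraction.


L2 sq norm = sum(w^2) = 53. J = 4 + 2/5 * 53 = 126/5.

126/5


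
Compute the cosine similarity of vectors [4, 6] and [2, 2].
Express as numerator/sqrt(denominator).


dot = 20. |a|^2 = 52, |b|^2 = 8. cos = 20/sqrt(416).

20/sqrt(416)


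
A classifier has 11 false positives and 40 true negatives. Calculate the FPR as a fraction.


FPR = FP / (FP + TN) = 11 / 51 = 11/51.

11/51


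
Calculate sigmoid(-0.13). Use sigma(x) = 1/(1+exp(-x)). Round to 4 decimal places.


sigma(-0.13) = 1/(1+e^(0.13)) = 1/(1+1.138828) = 1/2.138828 = 0.4675.

0.4675


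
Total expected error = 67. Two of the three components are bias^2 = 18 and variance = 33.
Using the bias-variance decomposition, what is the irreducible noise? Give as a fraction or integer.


Total error = bias^2 + variance + irreducible noise. So irreducible noise = 67 - 18 - 33 = 16.

16


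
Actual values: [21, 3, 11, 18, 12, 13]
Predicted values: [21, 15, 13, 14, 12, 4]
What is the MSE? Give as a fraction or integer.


MSE = (1/6) * ((21-21)^2=0 + (3-15)^2=144 + (11-13)^2=4 + (18-14)^2=16 + (12-12)^2=0 + (13-4)^2=81). Sum = 245. MSE = 245/6.

245/6


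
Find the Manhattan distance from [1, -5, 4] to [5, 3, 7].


d = sum of absolute differences: |1-5|=4 + |-5-3|=8 + |4-7|=3 = 15.

15


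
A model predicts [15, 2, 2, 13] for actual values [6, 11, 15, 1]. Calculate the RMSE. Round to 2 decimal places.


MSE = 118.7500. RMSE = sqrt(118.7500) = 10.90.

10.90


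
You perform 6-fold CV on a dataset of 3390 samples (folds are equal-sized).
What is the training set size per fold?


Each validation fold has 3390/6 = 565 samples. Training set = 3390 - 565 = 2825.

2825


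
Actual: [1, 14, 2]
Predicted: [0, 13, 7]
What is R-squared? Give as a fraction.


Mean(y) = 17/3. SS_res = 27. SS_tot = 314/3. R^2 = 1 - 27/(314/3) = 233/314.

233/314


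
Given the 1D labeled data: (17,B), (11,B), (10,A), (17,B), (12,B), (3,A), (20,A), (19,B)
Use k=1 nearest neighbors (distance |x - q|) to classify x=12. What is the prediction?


Distances: |17-12|=5, |11-12|=1, |10-12|=2, |17-12|=5, |12-12|=0, |3-12|=9, |20-12|=8, |19-12|=7. 1 nearest: (12,B). Counts: {'B': 1}. Majority class: B.

B


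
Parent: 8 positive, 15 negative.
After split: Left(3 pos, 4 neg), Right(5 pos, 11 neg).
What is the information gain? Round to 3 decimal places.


H(parent) = 0.9321. H(left) = 0.9852, H(right) = 0.8960. Weighted = (7/23)*0.9852 + (16/23)*0.8960 = 0.9231. IG = 0.9321 - 0.9231 = 0.0090, which rounds to 0.009.

0.009


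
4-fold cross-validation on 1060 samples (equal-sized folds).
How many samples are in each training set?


Each validation fold has 1060/4 = 265 samples. Training set = 1060 - 265 = 795.

795


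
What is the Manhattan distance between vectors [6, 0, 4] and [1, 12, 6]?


d = sum of absolute differences: |6-1|=5 + |0-12|=12 + |4-6|=2 = 19.

19


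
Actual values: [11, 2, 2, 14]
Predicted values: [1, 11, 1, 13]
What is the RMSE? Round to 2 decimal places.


MSE = 45.7500. RMSE = sqrt(45.7500) = 6.76.

6.76


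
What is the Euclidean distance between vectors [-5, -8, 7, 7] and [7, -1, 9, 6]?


d = sqrt(sum of squared differences). (-5-7)^2=144, (-8--1)^2=49, (7-9)^2=4, (7-6)^2=1. Sum = 198.

sqrt(198)


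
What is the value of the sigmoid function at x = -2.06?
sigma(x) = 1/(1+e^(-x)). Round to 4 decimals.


sigma(-2.06) = 1/(1+e^(2.06)) = 1/(1+7.845970) = 1/8.845970 = 0.1130.

0.1130


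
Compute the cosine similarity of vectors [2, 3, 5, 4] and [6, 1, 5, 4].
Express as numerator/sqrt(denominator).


dot = 56. |a|^2 = 54, |b|^2 = 78. cos = 56/sqrt(4212).

56/sqrt(4212)


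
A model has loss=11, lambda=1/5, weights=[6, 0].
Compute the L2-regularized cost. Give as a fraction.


L2 sq norm = sum(w^2) = 36. J = 11 + 1/5 * 36 = 91/5.

91/5


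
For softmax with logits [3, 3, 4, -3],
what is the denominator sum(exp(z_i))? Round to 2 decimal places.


Denom = e^3=20.0855 + e^3=20.0855 + e^4=54.5982 + e^-3=0.0498. Sum = 94.8190, which rounds to 94.82.

94.82


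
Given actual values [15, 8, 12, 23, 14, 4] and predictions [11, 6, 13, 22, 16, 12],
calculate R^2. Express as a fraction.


Mean(y) = 38/3. SS_res = 90. SS_tot = 634/3. R^2 = 1 - 90/(634/3) = 182/317.

182/317


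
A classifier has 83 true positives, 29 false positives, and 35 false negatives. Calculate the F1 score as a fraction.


Precision = 83/112 = 83/112. Recall = 83/118 = 83/118. F1 = 2*P*R/(P+R) = 83/115.

83/115


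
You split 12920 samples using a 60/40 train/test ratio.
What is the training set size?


Test set = 12920 * 40% = 5168. Training set = 12920 - 5168 = 7752.

7752


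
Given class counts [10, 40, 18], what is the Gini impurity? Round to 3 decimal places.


Total = 68. Proportions: 10/68, 40/68, 18/68. sum(p_i^2) = 0.4377. Gini = 1 - 0.4377 = 0.5623, which rounds to 0.562.

0.562


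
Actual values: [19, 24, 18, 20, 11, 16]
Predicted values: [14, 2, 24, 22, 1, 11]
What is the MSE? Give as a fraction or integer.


MSE = (1/6) * ((19-14)^2=25 + (24-2)^2=484 + (18-24)^2=36 + (20-22)^2=4 + (11-1)^2=100 + (16-11)^2=25). Sum = 674. MSE = 337/3.

337/3


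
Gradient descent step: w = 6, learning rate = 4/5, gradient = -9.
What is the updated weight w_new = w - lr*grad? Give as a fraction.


w_new = 6 - 4/5 * -9 = 6 - -36/5 = 66/5.

66/5


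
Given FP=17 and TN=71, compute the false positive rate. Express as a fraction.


FPR = FP / (FP + TN) = 17 / 88 = 17/88.

17/88


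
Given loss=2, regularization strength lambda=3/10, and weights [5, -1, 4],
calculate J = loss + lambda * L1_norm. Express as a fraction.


L1 norm = sum(|w|) = 10. J = 2 + 3/10 * 10 = 5.

5


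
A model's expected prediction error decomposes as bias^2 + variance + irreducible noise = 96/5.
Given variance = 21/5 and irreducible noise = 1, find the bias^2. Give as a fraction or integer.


Total error = bias^2 + variance + irreducible noise. So bias^2 = 96/5 - 21/5 - 1 = 14.

14


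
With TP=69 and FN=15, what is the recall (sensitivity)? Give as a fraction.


Recall = TP / (TP + FN) = 69 / 84 = 23/28.

23/28


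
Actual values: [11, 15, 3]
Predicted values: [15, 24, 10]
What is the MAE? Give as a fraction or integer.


MAE = (1/3) * (|11-15|=4 + |15-24|=9 + |3-10|=7). Sum = 20. MAE = 20/3.

20/3


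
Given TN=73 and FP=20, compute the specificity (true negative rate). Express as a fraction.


Specificity = TN / (TN + FP) = 73 / 93 = 73/93.

73/93


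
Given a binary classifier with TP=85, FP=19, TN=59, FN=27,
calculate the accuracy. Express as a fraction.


Accuracy = (TP + TN) / (TP + TN + FP + FN) = (85 + 59) / 190 = 72/95.

72/95


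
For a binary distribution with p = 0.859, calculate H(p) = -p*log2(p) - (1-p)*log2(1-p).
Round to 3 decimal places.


H = -0.859*log2(0.859) - 0.141*log2(0.141) = 0.587.

0.587


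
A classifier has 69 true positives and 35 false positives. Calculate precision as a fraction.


Precision = TP / (TP + FP) = 69 / 104 = 69/104.

69/104


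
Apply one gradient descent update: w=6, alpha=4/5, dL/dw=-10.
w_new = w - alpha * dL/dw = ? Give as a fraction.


w_new = 6 - 4/5 * -10 = 6 - -8 = 14.

14


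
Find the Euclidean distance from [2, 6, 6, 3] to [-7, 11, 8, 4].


d = sqrt(sum of squared differences). (2--7)^2=81, (6-11)^2=25, (6-8)^2=4, (3-4)^2=1. Sum = 111.

sqrt(111)


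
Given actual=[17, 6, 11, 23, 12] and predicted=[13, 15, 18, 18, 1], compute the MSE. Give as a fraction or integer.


MSE = (1/5) * ((17-13)^2=16 + (6-15)^2=81 + (11-18)^2=49 + (23-18)^2=25 + (12-1)^2=121). Sum = 292. MSE = 292/5.

292/5


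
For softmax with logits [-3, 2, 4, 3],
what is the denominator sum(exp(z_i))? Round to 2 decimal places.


Denom = e^-3=0.0498 + e^2=7.3891 + e^4=54.5982 + e^3=20.0855. Sum = 82.1226, which rounds to 82.12.

82.12


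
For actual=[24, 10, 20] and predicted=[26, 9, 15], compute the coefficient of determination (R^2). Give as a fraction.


Mean(y) = 18. SS_res = 30. SS_tot = 104. R^2 = 1 - 30/(104) = 37/52.

37/52


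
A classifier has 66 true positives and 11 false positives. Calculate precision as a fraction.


Precision = TP / (TP + FP) = 66 / 77 = 6/7.

6/7


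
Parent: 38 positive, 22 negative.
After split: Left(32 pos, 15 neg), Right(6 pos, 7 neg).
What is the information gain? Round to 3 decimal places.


H(parent) = 0.9481. H(left) = 0.9035, H(right) = 0.9957. Weighted = (47/60)*0.9035 + (13/60)*0.9957 = 0.9235. IG = 0.9481 - 0.9235 = 0.0246, which rounds to 0.025.

0.025


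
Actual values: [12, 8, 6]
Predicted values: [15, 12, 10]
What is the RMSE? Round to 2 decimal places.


MSE = 13.6667. RMSE = sqrt(13.6667) = 3.70.

3.70


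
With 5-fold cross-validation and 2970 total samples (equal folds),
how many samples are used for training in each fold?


Each validation fold has 2970/5 = 594 samples. Training set = 2970 - 594 = 2376.

2376


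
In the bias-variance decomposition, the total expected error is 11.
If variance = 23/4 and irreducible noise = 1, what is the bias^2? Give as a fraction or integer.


Total error = bias^2 + variance + irreducible noise. So bias^2 = 11 - 23/4 - 1 = 17/4.

17/4


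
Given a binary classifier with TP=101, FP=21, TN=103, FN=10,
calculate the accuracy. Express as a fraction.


Accuracy = (TP + TN) / (TP + TN + FP + FN) = (101 + 103) / 235 = 204/235.

204/235


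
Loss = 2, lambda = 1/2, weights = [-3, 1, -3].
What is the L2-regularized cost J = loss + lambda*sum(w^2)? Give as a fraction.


L2 sq norm = sum(w^2) = 19. J = 2 + 1/2 * 19 = 23/2.

23/2


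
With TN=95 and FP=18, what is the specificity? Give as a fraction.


Specificity = TN / (TN + FP) = 95 / 113 = 95/113.

95/113


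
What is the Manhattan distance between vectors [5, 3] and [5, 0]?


d = sum of absolute differences: |5-5|=0 + |3-0|=3 = 3.

3


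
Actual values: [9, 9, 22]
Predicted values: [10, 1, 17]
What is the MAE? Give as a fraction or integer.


MAE = (1/3) * (|9-10|=1 + |9-1|=8 + |22-17|=5). Sum = 14. MAE = 14/3.

14/3


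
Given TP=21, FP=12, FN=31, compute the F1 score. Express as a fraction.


Precision = 21/33 = 7/11. Recall = 21/52 = 21/52. F1 = 2*P*R/(P+R) = 42/85.

42/85


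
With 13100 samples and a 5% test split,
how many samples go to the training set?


Test set = 13100 * 5% = 655. Training set = 13100 - 655 = 12445.

12445


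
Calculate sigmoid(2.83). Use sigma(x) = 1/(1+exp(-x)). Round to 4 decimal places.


sigma(2.83) = 1/(1+e^(-2.83)) = 1/(1+0.059013) = 1/1.059013 = 0.9443.

0.9443


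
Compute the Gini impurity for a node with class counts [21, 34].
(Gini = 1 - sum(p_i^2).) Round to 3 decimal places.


Total = 55. Proportions: 21/55, 34/55. sum(p_i^2) = 0.5279. Gini = 1 - 0.5279 = 0.4721, which rounds to 0.472.

0.472


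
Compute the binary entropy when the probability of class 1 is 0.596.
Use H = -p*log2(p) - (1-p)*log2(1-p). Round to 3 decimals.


H = -0.596*log2(0.596) - 0.404*log2(0.404) = 0.973.

0.973


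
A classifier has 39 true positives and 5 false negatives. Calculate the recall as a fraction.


Recall = TP / (TP + FN) = 39 / 44 = 39/44.

39/44


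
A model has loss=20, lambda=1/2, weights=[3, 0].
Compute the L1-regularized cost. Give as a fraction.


L1 norm = sum(|w|) = 3. J = 20 + 1/2 * 3 = 43/2.

43/2


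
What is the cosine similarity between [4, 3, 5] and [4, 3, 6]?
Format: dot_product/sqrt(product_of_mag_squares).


dot = 55. |a|^2 = 50, |b|^2 = 61. cos = 55/sqrt(3050).

55/sqrt(3050)


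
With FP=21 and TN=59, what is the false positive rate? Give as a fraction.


FPR = FP / (FP + TN) = 21 / 80 = 21/80.

21/80


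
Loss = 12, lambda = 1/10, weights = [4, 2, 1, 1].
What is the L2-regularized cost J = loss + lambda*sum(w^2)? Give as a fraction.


L2 sq norm = sum(w^2) = 22. J = 12 + 1/10 * 22 = 71/5.

71/5


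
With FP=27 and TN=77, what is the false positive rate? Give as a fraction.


FPR = FP / (FP + TN) = 27 / 104 = 27/104.

27/104


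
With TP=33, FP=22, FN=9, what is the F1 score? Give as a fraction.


Precision = 33/55 = 3/5. Recall = 33/42 = 11/14. F1 = 2*P*R/(P+R) = 66/97.

66/97


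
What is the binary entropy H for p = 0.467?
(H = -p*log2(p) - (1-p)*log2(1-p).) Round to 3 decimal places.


H = -0.467*log2(0.467) - 0.533*log2(0.533) = 0.997.

0.997


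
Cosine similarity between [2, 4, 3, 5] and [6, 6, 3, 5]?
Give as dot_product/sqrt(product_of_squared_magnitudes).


dot = 70. |a|^2 = 54, |b|^2 = 106. cos = 70/sqrt(5724).

70/sqrt(5724)


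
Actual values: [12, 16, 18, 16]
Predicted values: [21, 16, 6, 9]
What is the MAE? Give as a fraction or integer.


MAE = (1/4) * (|12-21|=9 + |16-16|=0 + |18-6|=12 + |16-9|=7). Sum = 28. MAE = 7.

7


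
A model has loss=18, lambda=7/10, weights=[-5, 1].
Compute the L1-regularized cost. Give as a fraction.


L1 norm = sum(|w|) = 6. J = 18 + 7/10 * 6 = 111/5.

111/5


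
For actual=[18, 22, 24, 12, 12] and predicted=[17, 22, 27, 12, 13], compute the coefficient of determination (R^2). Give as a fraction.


Mean(y) = 88/5. SS_res = 11. SS_tot = 616/5. R^2 = 1 - 11/(616/5) = 51/56.

51/56


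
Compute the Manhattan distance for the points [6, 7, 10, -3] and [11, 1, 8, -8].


d = sum of absolute differences: |6-11|=5 + |7-1|=6 + |10-8|=2 + |-3--8|=5 = 18.

18


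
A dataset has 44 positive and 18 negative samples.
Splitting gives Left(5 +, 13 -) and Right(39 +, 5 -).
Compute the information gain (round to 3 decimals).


H(parent) = 0.8691. H(left) = 0.8524, H(right) = 0.5108. Weighted = (18/62)*0.8524 + (44/62)*0.5108 = 0.6100. IG = 0.8691 - 0.6100 = 0.2591, which rounds to 0.259.

0.259


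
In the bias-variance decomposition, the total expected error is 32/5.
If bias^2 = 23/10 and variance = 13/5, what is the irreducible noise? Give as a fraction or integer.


Total error = bias^2 + variance + irreducible noise. So irreducible noise = 32/5 - 23/10 - 13/5 = 3/2.

3/2


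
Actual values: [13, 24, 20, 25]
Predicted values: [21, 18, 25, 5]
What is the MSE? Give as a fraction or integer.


MSE = (1/4) * ((13-21)^2=64 + (24-18)^2=36 + (20-25)^2=25 + (25-5)^2=400). Sum = 525. MSE = 525/4.

525/4


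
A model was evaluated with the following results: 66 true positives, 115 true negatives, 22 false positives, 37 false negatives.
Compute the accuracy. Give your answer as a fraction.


Accuracy = (TP + TN) / (TP + TN + FP + FN) = (66 + 115) / 240 = 181/240.

181/240


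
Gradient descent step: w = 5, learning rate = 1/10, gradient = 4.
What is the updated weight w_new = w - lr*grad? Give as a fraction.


w_new = 5 - 1/10 * 4 = 5 - 2/5 = 23/5.

23/5


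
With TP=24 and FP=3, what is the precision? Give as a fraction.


Precision = TP / (TP + FP) = 24 / 27 = 8/9.

8/9


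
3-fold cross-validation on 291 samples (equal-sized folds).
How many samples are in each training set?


Each validation fold has 291/3 = 97 samples. Training set = 291 - 97 = 194.

194


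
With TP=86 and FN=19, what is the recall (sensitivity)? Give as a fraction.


Recall = TP / (TP + FN) = 86 / 105 = 86/105.

86/105


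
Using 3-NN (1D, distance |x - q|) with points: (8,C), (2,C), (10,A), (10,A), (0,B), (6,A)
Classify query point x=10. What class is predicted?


Distances: |8-10|=2, |2-10|=8, |10-10|=0, |10-10|=0, |0-10|=10, |6-10|=4. 3 nearest: (10,A), (10,A), (8,C). Counts: {'A': 2, 'C': 1}. Majority class: A.

A


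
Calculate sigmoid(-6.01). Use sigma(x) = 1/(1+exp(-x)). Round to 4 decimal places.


sigma(-6.01) = 1/(1+e^(6.01)) = 1/(1+407.483320) = 1/408.483320 = 0.0024.

0.0024


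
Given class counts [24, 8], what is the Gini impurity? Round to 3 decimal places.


Total = 32. Proportions: 24/32, 8/32. sum(p_i^2) = 0.6250. Gini = 1 - 0.6250 = 0.3750, which rounds to 0.375.

0.375


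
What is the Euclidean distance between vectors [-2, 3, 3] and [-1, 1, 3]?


d = sqrt(sum of squared differences). (-2--1)^2=1, (3-1)^2=4, (3-3)^2=0. Sum = 5.

sqrt(5)


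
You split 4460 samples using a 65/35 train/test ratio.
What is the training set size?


Test set = 4460 * 35% = 1561. Training set = 4460 - 1561 = 2899.

2899


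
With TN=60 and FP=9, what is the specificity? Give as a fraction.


Specificity = TN / (TN + FP) = 60 / 69 = 20/23.

20/23


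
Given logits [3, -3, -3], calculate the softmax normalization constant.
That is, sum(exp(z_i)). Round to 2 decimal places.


Denom = e^3=20.0855 + e^-3=0.0498 + e^-3=0.0498. Sum = 20.1851, which rounds to 20.19.

20.19


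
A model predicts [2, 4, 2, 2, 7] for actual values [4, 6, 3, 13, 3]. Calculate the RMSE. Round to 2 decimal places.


MSE = 29.2000. RMSE = sqrt(29.2000) = 5.40.

5.40


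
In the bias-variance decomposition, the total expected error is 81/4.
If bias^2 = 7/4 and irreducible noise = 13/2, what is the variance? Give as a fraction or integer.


Total error = bias^2 + variance + irreducible noise. So variance = 81/4 - 7/4 - 13/2 = 12.

12


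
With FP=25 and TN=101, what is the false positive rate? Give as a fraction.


FPR = FP / (FP + TN) = 25 / 126 = 25/126.

25/126


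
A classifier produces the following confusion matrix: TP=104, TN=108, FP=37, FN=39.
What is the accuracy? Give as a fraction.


Accuracy = (TP + TN) / (TP + TN + FP + FN) = (104 + 108) / 288 = 53/72.

53/72


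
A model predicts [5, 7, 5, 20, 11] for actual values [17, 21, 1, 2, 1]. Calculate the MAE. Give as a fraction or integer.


MAE = (1/5) * (|17-5|=12 + |21-7|=14 + |1-5|=4 + |2-20|=18 + |1-11|=10). Sum = 58. MAE = 58/5.

58/5


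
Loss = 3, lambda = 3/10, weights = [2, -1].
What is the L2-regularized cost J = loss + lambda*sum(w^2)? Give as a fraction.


L2 sq norm = sum(w^2) = 5. J = 3 + 3/10 * 5 = 9/2.

9/2


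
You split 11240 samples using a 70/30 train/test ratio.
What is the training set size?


Test set = 11240 * 30% = 3372. Training set = 11240 - 3372 = 7868.

7868


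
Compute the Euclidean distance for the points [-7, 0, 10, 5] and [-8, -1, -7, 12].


d = sqrt(sum of squared differences). (-7--8)^2=1, (0--1)^2=1, (10--7)^2=289, (5-12)^2=49. Sum = 340.

sqrt(340)


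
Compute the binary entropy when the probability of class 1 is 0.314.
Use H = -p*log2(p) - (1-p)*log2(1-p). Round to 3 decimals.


H = -0.314*log2(0.314) - 0.686*log2(0.686) = 0.898.

0.898


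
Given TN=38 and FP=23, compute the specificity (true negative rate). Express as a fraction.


Specificity = TN / (TN + FP) = 38 / 61 = 38/61.

38/61


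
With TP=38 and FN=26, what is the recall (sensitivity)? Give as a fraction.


Recall = TP / (TP + FN) = 38 / 64 = 19/32.

19/32


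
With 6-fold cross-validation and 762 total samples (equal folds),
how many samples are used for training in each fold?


Each validation fold has 762/6 = 127 samples. Training set = 762 - 127 = 635.

635


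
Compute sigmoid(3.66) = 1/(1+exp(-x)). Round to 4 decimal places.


sigma(3.66) = 1/(1+e^(-3.66)) = 1/(1+0.025733) = 1/1.025733 = 0.9749.

0.9749


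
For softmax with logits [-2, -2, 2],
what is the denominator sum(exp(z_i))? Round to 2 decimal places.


Denom = e^-2=0.1353 + e^-2=0.1353 + e^2=7.3891. Sum = 7.6597, which rounds to 7.66.

7.66


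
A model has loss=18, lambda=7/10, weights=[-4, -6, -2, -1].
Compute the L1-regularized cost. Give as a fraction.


L1 norm = sum(|w|) = 13. J = 18 + 7/10 * 13 = 271/10.

271/10


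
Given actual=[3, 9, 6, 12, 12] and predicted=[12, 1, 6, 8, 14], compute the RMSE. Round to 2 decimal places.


MSE = 33.0000. RMSE = sqrt(33.0000) = 5.74.

5.74


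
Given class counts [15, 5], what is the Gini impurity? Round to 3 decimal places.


Total = 20. Proportions: 15/20, 5/20. sum(p_i^2) = 0.6250. Gini = 1 - 0.6250 = 0.3750, which rounds to 0.375.

0.375


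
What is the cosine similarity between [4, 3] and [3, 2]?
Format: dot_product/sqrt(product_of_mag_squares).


dot = 18. |a|^2 = 25, |b|^2 = 13. cos = 18/sqrt(325).

18/sqrt(325)


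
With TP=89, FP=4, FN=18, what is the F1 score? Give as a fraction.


Precision = 89/93 = 89/93. Recall = 89/107 = 89/107. F1 = 2*P*R/(P+R) = 89/100.

89/100


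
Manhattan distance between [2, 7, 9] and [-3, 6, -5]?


d = sum of absolute differences: |2--3|=5 + |7-6|=1 + |9--5|=14 = 20.

20


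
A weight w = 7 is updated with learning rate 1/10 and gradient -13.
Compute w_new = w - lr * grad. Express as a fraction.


w_new = 7 - 1/10 * -13 = 7 - -13/10 = 83/10.

83/10


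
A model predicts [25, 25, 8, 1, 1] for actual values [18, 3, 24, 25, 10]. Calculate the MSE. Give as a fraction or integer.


MSE = (1/5) * ((18-25)^2=49 + (3-25)^2=484 + (24-8)^2=256 + (25-1)^2=576 + (10-1)^2=81). Sum = 1446. MSE = 1446/5.

1446/5


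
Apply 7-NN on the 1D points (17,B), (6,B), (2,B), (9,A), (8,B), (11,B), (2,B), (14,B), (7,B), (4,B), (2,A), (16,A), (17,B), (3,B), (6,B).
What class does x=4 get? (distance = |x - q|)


Distances: |17-4|=13, |6-4|=2, |2-4|=2, |9-4|=5, |8-4|=4, |11-4|=7, |2-4|=2, |14-4|=10, |7-4|=3, |4-4|=0, |2-4|=2, |16-4|=12, |17-4|=13, |3-4|=1, |6-4|=2. 7 nearest: (4,B), (3,B), (2,A), (6,B), (2,B), (2,B), (6,B). Counts: {'B': 6, 'A': 1}. Majority class: B.

B


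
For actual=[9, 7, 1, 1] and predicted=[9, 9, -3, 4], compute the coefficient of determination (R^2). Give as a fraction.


Mean(y) = 9/2. SS_res = 29. SS_tot = 51. R^2 = 1 - 29/(51) = 22/51.

22/51


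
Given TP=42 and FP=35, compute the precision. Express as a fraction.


Precision = TP / (TP + FP) = 42 / 77 = 6/11.

6/11


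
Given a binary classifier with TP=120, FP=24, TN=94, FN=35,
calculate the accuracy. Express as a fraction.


Accuracy = (TP + TN) / (TP + TN + FP + FN) = (120 + 94) / 273 = 214/273.

214/273


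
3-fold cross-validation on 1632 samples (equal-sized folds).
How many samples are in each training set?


Each validation fold has 1632/3 = 544 samples. Training set = 1632 - 544 = 1088.

1088


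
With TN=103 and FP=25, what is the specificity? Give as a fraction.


Specificity = TN / (TN + FP) = 103 / 128 = 103/128.

103/128


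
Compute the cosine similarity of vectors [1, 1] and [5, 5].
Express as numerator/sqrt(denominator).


dot = 10. |a|^2 = 2, |b|^2 = 50. cos = 10/sqrt(100).

10/sqrt(100)


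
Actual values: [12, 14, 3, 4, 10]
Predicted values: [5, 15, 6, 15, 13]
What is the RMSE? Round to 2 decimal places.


MSE = 37.8000. RMSE = sqrt(37.8000) = 6.15.

6.15


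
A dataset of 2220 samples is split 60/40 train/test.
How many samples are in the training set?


Test set = 2220 * 40% = 888. Training set = 2220 - 888 = 1332.

1332


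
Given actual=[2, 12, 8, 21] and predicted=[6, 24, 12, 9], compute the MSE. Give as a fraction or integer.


MSE = (1/4) * ((2-6)^2=16 + (12-24)^2=144 + (8-12)^2=16 + (21-9)^2=144). Sum = 320. MSE = 80.

80


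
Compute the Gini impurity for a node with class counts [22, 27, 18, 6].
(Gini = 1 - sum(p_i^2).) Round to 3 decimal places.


Total = 73. Proportions: 22/73, 27/73, 18/73, 6/73. sum(p_i^2) = 0.2952. Gini = 1 - 0.2952 = 0.7048, which rounds to 0.705.

0.705


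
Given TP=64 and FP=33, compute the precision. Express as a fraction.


Precision = TP / (TP + FP) = 64 / 97 = 64/97.

64/97


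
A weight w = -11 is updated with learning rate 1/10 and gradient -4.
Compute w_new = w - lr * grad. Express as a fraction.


w_new = -11 - 1/10 * -4 = -11 - -2/5 = -53/5.

-53/5


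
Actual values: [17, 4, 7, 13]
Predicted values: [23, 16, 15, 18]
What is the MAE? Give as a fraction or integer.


MAE = (1/4) * (|17-23|=6 + |4-16|=12 + |7-15|=8 + |13-18|=5). Sum = 31. MAE = 31/4.

31/4


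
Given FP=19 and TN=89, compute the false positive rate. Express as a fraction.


FPR = FP / (FP + TN) = 19 / 108 = 19/108.

19/108


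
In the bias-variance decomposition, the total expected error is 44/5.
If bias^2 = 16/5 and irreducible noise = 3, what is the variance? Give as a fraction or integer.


Total error = bias^2 + variance + irreducible noise. So variance = 44/5 - 16/5 - 3 = 13/5.

13/5


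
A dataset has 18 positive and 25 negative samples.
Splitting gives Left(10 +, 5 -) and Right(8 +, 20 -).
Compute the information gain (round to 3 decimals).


H(parent) = 0.9808. H(left) = 0.9183, H(right) = 0.8631. Weighted = (15/43)*0.9183 + (28/43)*0.8631 = 0.8824. IG = 0.9808 - 0.8824 = 0.0984, which rounds to 0.098.

0.098


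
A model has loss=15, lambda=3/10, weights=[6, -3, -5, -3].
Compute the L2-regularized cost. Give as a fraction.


L2 sq norm = sum(w^2) = 79. J = 15 + 3/10 * 79 = 387/10.

387/10


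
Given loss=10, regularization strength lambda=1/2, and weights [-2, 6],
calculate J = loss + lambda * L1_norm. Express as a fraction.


L1 norm = sum(|w|) = 8. J = 10 + 1/2 * 8 = 14.

14


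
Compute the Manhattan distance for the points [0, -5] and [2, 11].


d = sum of absolute differences: |0-2|=2 + |-5-11|=16 = 18.

18


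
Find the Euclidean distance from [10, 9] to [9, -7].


d = sqrt(sum of squared differences). (10-9)^2=1, (9--7)^2=256. Sum = 257.

sqrt(257)


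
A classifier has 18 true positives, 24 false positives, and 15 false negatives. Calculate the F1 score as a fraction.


Precision = 18/42 = 3/7. Recall = 18/33 = 6/11. F1 = 2*P*R/(P+R) = 12/25.

12/25


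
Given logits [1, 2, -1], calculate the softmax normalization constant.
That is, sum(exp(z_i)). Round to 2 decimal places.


Denom = e^1=2.7183 + e^2=7.3891 + e^-1=0.3679. Sum = 10.4753, which rounds to 10.48.

10.48


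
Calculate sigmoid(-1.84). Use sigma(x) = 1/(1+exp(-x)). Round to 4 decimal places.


sigma(-1.84) = 1/(1+e^(1.84)) = 1/(1+6.296538) = 1/7.296538 = 0.1371.

0.1371


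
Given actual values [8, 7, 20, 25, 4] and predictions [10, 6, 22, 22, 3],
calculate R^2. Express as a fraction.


Mean(y) = 64/5. SS_res = 19. SS_tot = 1674/5. R^2 = 1 - 19/(1674/5) = 1579/1674.

1579/1674


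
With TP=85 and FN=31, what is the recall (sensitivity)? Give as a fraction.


Recall = TP / (TP + FN) = 85 / 116 = 85/116.

85/116


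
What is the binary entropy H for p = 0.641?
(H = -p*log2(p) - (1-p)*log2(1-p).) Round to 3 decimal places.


H = -0.641*log2(0.641) - 0.359*log2(0.359) = 0.942.

0.942


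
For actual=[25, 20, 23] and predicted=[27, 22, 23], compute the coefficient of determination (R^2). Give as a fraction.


Mean(y) = 68/3. SS_res = 8. SS_tot = 38/3. R^2 = 1 - 8/(38/3) = 7/19.

7/19


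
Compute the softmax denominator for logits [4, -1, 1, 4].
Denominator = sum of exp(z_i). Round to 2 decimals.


Denom = e^4=54.5982 + e^-1=0.3679 + e^1=2.7183 + e^4=54.5982. Sum = 112.2826, which rounds to 112.28.

112.28


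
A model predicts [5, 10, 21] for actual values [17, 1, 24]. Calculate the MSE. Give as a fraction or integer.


MSE = (1/3) * ((17-5)^2=144 + (1-10)^2=81 + (24-21)^2=9). Sum = 234. MSE = 78.

78


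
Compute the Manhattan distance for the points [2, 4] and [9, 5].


d = sum of absolute differences: |2-9|=7 + |4-5|=1 = 8.

8


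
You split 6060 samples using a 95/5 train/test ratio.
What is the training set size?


Test set = 6060 * 5% = 303. Training set = 6060 - 303 = 5757.

5757


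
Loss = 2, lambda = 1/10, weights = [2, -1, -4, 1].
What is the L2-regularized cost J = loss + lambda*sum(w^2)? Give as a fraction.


L2 sq norm = sum(w^2) = 22. J = 2 + 1/10 * 22 = 21/5.

21/5


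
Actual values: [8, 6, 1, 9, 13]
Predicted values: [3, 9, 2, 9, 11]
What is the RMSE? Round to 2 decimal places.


MSE = 7.8000. RMSE = sqrt(7.8000) = 2.79.

2.79


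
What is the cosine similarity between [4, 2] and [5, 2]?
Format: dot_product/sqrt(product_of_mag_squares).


dot = 24. |a|^2 = 20, |b|^2 = 29. cos = 24/sqrt(580).

24/sqrt(580)


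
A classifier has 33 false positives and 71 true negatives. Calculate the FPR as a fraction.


FPR = FP / (FP + TN) = 33 / 104 = 33/104.

33/104


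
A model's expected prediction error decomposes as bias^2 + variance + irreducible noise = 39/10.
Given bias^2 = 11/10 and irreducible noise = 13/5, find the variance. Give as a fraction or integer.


Total error = bias^2 + variance + irreducible noise. So variance = 39/10 - 11/10 - 13/5 = 1/5.

1/5


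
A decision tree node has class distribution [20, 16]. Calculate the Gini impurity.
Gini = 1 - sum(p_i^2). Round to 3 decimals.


Total = 36. Proportions: 20/36, 16/36. sum(p_i^2) = 0.5062. Gini = 1 - 0.5062 = 0.4938, which rounds to 0.494.

0.494


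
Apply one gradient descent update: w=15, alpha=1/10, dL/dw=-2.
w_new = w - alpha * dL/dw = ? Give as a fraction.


w_new = 15 - 1/10 * -2 = 15 - -1/5 = 76/5.

76/5


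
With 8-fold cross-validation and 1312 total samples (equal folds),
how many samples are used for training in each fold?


Each validation fold has 1312/8 = 164 samples. Training set = 1312 - 164 = 1148.

1148


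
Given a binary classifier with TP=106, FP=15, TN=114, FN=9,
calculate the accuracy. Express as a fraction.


Accuracy = (TP + TN) / (TP + TN + FP + FN) = (106 + 114) / 244 = 55/61.

55/61


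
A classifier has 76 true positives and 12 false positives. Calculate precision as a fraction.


Precision = TP / (TP + FP) = 76 / 88 = 19/22.

19/22


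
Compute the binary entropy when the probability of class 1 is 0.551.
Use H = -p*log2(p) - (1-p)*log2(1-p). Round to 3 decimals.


H = -0.551*log2(0.551) - 0.449*log2(0.449) = 0.992.

0.992


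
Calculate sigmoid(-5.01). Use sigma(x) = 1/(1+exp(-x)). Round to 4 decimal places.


sigma(-5.01) = 1/(1+e^(5.01)) = 1/(1+149.904736) = 1/150.904736 = 0.0066.

0.0066


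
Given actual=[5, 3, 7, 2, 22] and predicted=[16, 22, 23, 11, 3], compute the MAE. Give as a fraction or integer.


MAE = (1/5) * (|5-16|=11 + |3-22|=19 + |7-23|=16 + |2-11|=9 + |22-3|=19). Sum = 74. MAE = 74/5.

74/5


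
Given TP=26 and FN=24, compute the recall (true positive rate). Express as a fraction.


Recall = TP / (TP + FN) = 26 / 50 = 13/25.

13/25


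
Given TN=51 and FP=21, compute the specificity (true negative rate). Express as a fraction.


Specificity = TN / (TN + FP) = 51 / 72 = 17/24.

17/24


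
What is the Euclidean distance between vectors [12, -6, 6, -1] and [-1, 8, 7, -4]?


d = sqrt(sum of squared differences). (12--1)^2=169, (-6-8)^2=196, (6-7)^2=1, (-1--4)^2=9. Sum = 375.

sqrt(375)


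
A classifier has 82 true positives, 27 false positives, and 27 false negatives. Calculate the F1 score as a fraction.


Precision = 82/109 = 82/109. Recall = 82/109 = 82/109. F1 = 2*P*R/(P+R) = 82/109.

82/109


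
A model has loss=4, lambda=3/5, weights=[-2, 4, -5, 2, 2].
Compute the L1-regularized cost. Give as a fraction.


L1 norm = sum(|w|) = 15. J = 4 + 3/5 * 15 = 13.

13


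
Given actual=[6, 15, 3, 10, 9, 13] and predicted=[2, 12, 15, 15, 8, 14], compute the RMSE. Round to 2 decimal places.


MSE = 32.6667. RMSE = sqrt(32.6667) = 5.72.

5.72


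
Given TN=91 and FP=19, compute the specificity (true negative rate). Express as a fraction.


Specificity = TN / (TN + FP) = 91 / 110 = 91/110.

91/110


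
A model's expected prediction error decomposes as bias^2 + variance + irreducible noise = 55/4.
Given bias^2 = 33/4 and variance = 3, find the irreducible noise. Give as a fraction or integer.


Total error = bias^2 + variance + irreducible noise. So irreducible noise = 55/4 - 33/4 - 3 = 5/2.

5/2


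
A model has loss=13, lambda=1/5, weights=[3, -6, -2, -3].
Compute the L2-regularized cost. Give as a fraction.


L2 sq norm = sum(w^2) = 58. J = 13 + 1/5 * 58 = 123/5.

123/5


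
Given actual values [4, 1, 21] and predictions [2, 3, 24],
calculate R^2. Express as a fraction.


Mean(y) = 26/3. SS_res = 17. SS_tot = 698/3. R^2 = 1 - 17/(698/3) = 647/698.

647/698


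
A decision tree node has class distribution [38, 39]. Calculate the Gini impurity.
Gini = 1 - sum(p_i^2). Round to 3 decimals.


Total = 77. Proportions: 38/77, 39/77. sum(p_i^2) = 0.5001. Gini = 1 - 0.5001 = 0.4999, which rounds to 0.500.

0.500


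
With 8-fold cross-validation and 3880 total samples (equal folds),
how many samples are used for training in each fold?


Each validation fold has 3880/8 = 485 samples. Training set = 3880 - 485 = 3395.

3395


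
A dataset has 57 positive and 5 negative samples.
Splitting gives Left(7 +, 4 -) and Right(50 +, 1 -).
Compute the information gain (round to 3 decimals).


H(parent) = 0.4044. H(left) = 0.9457, H(right) = 0.1392. Weighted = (11/62)*0.9457 + (51/62)*0.1392 = 0.2823. IG = 0.4044 - 0.2823 = 0.1221, which rounds to 0.122.

0.122


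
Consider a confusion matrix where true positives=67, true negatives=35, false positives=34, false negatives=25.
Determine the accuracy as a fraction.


Accuracy = (TP + TN) / (TP + TN + FP + FN) = (67 + 35) / 161 = 102/161.

102/161


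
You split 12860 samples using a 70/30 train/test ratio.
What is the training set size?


Test set = 12860 * 30% = 3858. Training set = 12860 - 3858 = 9002.

9002


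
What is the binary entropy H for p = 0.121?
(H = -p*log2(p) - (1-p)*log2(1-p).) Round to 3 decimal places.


H = -0.121*log2(0.121) - 0.879*log2(0.879) = 0.532.

0.532


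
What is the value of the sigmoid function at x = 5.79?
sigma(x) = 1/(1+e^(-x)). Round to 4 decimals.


sigma(5.79) = 1/(1+e^(-5.79)) = 1/(1+0.003058) = 1/1.003058 = 0.9970.

0.9970


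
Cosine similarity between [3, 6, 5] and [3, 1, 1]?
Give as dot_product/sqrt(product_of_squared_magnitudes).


dot = 20. |a|^2 = 70, |b|^2 = 11. cos = 20/sqrt(770).

20/sqrt(770)


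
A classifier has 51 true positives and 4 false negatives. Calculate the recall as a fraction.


Recall = TP / (TP + FN) = 51 / 55 = 51/55.

51/55


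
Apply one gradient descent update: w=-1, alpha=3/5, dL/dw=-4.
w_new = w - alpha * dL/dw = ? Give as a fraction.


w_new = -1 - 3/5 * -4 = -1 - -12/5 = 7/5.

7/5


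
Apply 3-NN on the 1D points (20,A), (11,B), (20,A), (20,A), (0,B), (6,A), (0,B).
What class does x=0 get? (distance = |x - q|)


Distances: |20-0|=20, |11-0|=11, |20-0|=20, |20-0|=20, |0-0|=0, |6-0|=6, |0-0|=0. 3 nearest: (0,B), (0,B), (6,A). Counts: {'B': 2, 'A': 1}. Majority class: B.

B
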